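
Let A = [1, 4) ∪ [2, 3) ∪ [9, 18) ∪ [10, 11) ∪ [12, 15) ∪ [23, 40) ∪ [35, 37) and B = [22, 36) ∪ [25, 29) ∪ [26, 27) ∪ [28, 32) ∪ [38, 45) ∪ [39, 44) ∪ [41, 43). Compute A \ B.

A, merged: [1, 4), [9, 18), [23, 40).
B, merged: [22, 36), [38, 45).
[1, 4) is untouched.
[9, 18) is untouched.
[23, 40) with B removed leaves [36, 38).

[1, 4) ∪ [9, 18) ∪ [36, 38)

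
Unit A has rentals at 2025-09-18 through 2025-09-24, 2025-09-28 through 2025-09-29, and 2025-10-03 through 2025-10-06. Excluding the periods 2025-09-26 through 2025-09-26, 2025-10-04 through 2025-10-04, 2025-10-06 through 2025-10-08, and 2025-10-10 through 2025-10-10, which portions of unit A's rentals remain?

2025-09-18 through 2025-09-24: nothing removed.
2025-09-28 through 2025-09-29: nothing removed.
2025-10-03 through 2025-10-06 \ B = 2025-10-03 through 2025-10-03, 2025-10-05 through 2025-10-05.

2025-09-18 through 2025-09-24, 2025-09-28 through 2025-09-29, 2025-10-03 through 2025-10-03, 2025-10-05 through 2025-10-05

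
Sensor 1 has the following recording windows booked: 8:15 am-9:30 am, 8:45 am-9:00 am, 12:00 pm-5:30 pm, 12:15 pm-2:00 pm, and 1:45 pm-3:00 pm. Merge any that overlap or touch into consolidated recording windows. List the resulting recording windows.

8:45 am–9:00 am overlaps/touches 8:15 am–9:30 am → extend to 8:15 am–9:30 am.
12:00 pm–5:30 pm is disjoint → start new block.
12:15 pm–2:00 pm overlaps/touches 12:00 pm–5:30 pm → extend to 12:00 pm–5:30 pm.
1:45 pm–3:00 pm overlaps/touches 12:00 pm–5:30 pm → extend to 12:00 pm–5:30 pm.

8:15 am–9:30 am, 12:00 pm–5:30 pm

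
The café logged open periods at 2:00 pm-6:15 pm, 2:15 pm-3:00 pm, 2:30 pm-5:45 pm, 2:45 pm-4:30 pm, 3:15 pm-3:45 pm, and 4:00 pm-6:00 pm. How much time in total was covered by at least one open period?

Merged: 2:00 pm–6:15 pm.
Length: 4 h 15 min.

4 h 15 min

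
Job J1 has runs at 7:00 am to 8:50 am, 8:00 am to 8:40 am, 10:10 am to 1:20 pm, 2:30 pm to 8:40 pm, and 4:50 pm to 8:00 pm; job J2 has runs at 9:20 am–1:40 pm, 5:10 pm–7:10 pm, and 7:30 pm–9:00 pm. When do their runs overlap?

10:10 am–1:20 pm, 5:10 pm–7:10 pm, 7:30 pm–8:40 pm

Merge the first list: 7:00 am–8:50 am, 10:10 am–1:20 pm, 2:30 pm–8:40 pm.
7:00 am–8:50 am: no overlap with the second set.
10:10 am–1:20 pm meets the second set on 10:10 am–1:20 pm.
2:30 pm–8:40 pm meets the second set on 5:10 pm–7:10 pm, 7:30 pm–8:40 pm.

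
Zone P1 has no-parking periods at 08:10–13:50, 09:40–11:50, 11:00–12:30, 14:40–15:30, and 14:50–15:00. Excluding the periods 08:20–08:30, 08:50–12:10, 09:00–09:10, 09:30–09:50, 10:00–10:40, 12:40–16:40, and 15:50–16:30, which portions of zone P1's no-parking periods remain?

08:10-08:20, 08:30-08:50, 12:10-12:40

First set merges to 08:10-13:50, 14:40-15:30.
Second set merges to 08:20-08:30, 08:50-12:10, 12:40-16:40.
08:10-13:50 minus B → 08:10-08:20, 08:30-08:50, 12:10-12:40.
14:40-15:30: fully covered by B → removed.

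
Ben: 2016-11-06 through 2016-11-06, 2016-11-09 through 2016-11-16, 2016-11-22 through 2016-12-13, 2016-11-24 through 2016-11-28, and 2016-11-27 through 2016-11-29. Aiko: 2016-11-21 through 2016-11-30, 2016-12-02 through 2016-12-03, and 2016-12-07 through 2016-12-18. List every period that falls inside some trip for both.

2016-11-22 through 2016-11-30, 2016-12-02 through 2016-12-03, 2016-12-07 through 2016-12-13

First set merges to 2016-11-06 through 2016-11-06, 2016-11-09 through 2016-11-16, 2016-11-22 through 2016-12-13.
2016-11-06 through 2016-11-06 falls entirely outside B.
2016-11-09 through 2016-11-16 falls entirely outside B.
2016-11-22 through 2016-12-13 overlaps B on 2016-11-22 through 2016-11-30, 2016-12-02 through 2016-12-03, 2016-12-07 through 2016-12-13.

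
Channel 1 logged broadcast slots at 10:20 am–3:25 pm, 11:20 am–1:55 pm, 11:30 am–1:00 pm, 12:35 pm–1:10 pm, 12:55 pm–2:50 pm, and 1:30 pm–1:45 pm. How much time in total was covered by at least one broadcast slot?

Merged: 10:20 am–3:25 pm.
Length: 5 h 5 min.

5 h 5 min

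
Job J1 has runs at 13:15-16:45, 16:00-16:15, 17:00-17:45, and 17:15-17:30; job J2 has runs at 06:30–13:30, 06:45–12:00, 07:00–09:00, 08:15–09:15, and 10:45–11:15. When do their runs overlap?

Merge the first list: 13:15–16:45, 17:00–17:45.
Merge the second list: 06:30–13:30.
13:15–16:45 ∩ B → 13:15–13:30.
17:00–17:45 meets no B interval.

13:15–13:30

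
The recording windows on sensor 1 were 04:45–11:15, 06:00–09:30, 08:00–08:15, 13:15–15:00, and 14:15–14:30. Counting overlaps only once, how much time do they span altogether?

Merged: 04:45-11:15, 13:15-15:00.
Lengths: 6 h 30 min + 1 h 45 min = 8 h 15 min.

8 h 15 min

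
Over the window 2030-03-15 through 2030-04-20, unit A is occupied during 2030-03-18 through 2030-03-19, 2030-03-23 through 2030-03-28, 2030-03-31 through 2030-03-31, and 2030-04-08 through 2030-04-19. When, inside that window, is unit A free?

The merged coverage is 2030-03-18 through 2030-03-19, 2030-03-23 through 2030-03-28, 2030-03-31 through 2030-03-31, 2030-04-08 through 2030-04-19.
Complement within 2030-03-15 through 2030-04-20: 2030-03-15 through 2030-03-17, 2030-03-20 through 2030-03-22, 2030-03-29 through 2030-03-30, 2030-04-01 through 2030-04-07, 2030-04-20 through 2030-04-20.

2030-03-15 through 2030-03-17, 2030-03-20 through 2030-03-22, 2030-03-29 through 2030-03-30, 2030-04-01 through 2030-04-07, 2030-04-20 through 2030-04-20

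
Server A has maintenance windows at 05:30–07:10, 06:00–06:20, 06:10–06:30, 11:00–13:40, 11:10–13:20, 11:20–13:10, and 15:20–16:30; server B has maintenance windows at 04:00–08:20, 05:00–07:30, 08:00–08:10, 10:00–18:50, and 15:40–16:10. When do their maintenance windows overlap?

Merge the first list: 05:30–07:10, 11:00–13:40, 15:20–16:30.
Merge the second list: 04:00–08:20, 10:00–18:50.
05:30–07:10 meets the second set on 05:30–07:10.
11:00–13:40 meets the second set on 11:00–13:40.
15:20–16:30 meets the second set on 15:20–16:30.

05:30–07:10, 11:00–13:40, 15:20–16:30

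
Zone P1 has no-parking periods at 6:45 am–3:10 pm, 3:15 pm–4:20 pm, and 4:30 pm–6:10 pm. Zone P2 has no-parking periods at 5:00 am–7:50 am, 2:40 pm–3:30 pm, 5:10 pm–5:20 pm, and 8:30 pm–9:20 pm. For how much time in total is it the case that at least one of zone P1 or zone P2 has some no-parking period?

A ∪ B = 5:00 am–4:20 pm, 4:30 pm–6:10 pm, 8:30 pm–9:20 pm.
Total: 11 h 20 min + 1 h 40 min + 50 min = 13 h 50 min.

13 h 50 min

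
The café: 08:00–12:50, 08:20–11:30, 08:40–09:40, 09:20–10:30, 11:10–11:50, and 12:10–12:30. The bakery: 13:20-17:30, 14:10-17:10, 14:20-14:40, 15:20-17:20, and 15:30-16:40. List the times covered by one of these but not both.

08:00–12:50, 13:20–17:30

First set merges to 08:00–12:50.
Second set merges to 13:20–17:30.
A but not B: 08:00–12:50.
B but not A: 13:20–17:30.
Combining gives A △ B.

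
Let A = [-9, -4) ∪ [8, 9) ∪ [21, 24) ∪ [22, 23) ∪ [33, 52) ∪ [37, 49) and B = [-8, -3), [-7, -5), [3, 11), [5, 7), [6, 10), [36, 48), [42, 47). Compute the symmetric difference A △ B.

Merge the first list: [-9, -4), [8, 9), [21, 24), [33, 52).
Merge the second list: [-8, -3), [3, 11), [36, 48).
Only in the first: [-9, -8), [21, 24), [33, 36), [48, 52).
Only in the second: [-4, -3), [3, 8), [9, 11).
Together these are the periods covered by exactly one.

[-9, -8) ∪ [-4, -3) ∪ [3, 8) ∪ [9, 11) ∪ [21, 24) ∪ [33, 36) ∪ [48, 52)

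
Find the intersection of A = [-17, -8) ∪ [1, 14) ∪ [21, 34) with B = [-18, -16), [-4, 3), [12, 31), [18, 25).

[-17, -16) ∪ [1, 3) ∪ [12, 14) ∪ [21, 31)

Second set merges to [-18, -16), [-4, 3), [12, 31).
[-17, -8) meets the second set on [-17, -16).
[1, 14) meets the second set on [1, 3), [12, 14).
[21, 34) meets the second set on [21, 31).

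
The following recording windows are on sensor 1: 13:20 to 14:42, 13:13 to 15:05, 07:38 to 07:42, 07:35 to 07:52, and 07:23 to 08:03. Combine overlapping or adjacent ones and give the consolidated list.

07:23–08:03, 13:13–15:05

Sort by start: 07:23–08:03, 07:35–07:52, 07:38–07:42, 13:13–15:05, 13:20–14:42.
07:35–07:52 overlaps/touches 07:23–08:03 → extend to 07:23–08:03.
07:38–07:42 overlaps/touches 07:23–08:03 → extend to 07:23–08:03.
13:13–15:05 is disjoint → start new block.
13:20–14:42 overlaps/touches 13:13–15:05 → extend to 13:13–15:05.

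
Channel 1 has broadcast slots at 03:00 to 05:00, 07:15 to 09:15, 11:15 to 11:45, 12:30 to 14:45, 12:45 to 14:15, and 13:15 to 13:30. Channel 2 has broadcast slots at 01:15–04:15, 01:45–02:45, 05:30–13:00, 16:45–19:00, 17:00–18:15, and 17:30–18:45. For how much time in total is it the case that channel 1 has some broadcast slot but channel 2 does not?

2 h 30 min

A, merged: 03:00–05:00, 07:15–09:15, 11:15–11:45, 12:30–14:45.
B, merged: 01:15–04:15, 05:30–13:00, 16:45–19:00.
A \ B = 04:15–05:00, 13:00–14:45.
Total: 45 min + 1 h 45 min = 2 h 30 min.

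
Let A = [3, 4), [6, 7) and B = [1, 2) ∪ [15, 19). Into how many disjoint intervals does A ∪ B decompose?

4

A ∪ B = [1, 2), [3, 4), [6, 7), [15, 19).
That is 4 disjoint pieces.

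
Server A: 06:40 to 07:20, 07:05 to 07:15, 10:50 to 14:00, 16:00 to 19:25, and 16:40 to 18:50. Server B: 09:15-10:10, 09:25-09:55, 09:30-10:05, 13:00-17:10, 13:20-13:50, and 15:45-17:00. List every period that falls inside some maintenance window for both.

First set merges to 06:40-07:20, 10:50-14:00, 16:00-19:25.
Second set merges to 09:15-10:10, 13:00-17:10.
06:40-07:20 meets no B interval.
10:50-14:00 ∩ B → 13:00-14:00.
16:00-19:25 ∩ B → 16:00-17:10.

13:00-14:00, 16:00-17:10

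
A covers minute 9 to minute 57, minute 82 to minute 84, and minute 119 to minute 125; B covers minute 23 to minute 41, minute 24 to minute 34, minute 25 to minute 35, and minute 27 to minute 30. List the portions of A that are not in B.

minute 9 to minute 23, minute 41 to minute 57, minute 82 to minute 84, minute 119 to minute 125

Merge the second list: minute 23 to minute 41.
minute 9 to minute 57 with B removed leaves minute 9 to minute 23, minute 41 to minute 57.
minute 82 to minute 84 is untouched.
minute 119 to minute 125 is untouched.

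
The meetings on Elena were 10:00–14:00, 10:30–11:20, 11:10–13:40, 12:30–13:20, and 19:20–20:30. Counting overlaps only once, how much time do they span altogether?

Merged: 10:00-14:00, 19:20-20:30.
Lengths: 4 h + 1 h 10 min = 5 h 10 min.

5 h 10 min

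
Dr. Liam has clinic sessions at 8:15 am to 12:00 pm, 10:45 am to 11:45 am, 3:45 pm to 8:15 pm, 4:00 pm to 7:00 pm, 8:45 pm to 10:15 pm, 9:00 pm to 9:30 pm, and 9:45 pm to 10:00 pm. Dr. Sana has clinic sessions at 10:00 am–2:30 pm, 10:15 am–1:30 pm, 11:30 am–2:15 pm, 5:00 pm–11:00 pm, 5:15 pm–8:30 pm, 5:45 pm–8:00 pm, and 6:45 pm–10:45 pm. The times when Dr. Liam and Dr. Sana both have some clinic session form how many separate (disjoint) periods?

3

Merge the first list: 8:15 am–12:00 pm, 3:45 pm–8:15 pm, 8:45 pm–10:15 pm.
Merge the second list: 10:00 am–2:30 pm, 5:00 pm–11:00 pm.
A ∩ B = 10:00 am–12:00 pm, 5:00 pm–8:15 pm, 8:45 pm–10:15 pm.
That is 3 disjoint pieces.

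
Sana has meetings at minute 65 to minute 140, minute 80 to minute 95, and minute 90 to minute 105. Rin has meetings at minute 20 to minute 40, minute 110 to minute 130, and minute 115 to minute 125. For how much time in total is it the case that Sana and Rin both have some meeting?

First set merges to minute 65 to minute 140.
Second set merges to minute 20 to minute 40, minute 110 to minute 130.
A ∩ B = minute 110 to minute 130.
Total: 20 minutes.

20 minutes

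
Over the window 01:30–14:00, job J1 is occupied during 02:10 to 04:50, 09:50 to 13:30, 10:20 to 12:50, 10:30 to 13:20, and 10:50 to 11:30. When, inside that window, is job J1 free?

Covered (merged): 02:10–04:50, 09:50–13:30.
Complement within 01:30–14:00: 01:30–02:10, 04:50–09:50, 13:30–14:00.

01:30–02:10, 04:50–09:50, 13:30–14:00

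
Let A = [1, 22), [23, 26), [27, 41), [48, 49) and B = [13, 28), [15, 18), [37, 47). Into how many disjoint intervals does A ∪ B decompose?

2

B, merged: [13, 28), [37, 47).
A ∪ B = [1, 47), [48, 49).
That is 2 disjoint pieces.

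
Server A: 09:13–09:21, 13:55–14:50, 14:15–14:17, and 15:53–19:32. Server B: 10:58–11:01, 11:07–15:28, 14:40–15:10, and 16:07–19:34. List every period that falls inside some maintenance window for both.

13:55-14:50, 16:07-19:32

A, merged: 09:13-09:21, 13:55-14:50, 15:53-19:32.
B, merged: 10:58-11:01, 11:07-15:28, 16:07-19:34.
09:13-09:21 meets no B interval.
13:55-14:50 ∩ B → 13:55-14:50.
15:53-19:32 ∩ B → 16:07-19:32.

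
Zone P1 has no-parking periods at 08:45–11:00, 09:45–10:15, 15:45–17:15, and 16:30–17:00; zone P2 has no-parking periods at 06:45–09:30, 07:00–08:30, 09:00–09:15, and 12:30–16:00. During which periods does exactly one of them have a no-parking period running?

A, merged: 08:45-11:00, 15:45-17:15.
B, merged: 06:45-09:30, 12:30-16:00.
A \ B = 09:30-11:00, 16:00-17:15.
B \ A = 06:45-08:45, 12:30-15:45.
Union of the two gives the symmetric difference.

06:45-08:45, 09:30-11:00, 12:30-15:45, 16:00-17:15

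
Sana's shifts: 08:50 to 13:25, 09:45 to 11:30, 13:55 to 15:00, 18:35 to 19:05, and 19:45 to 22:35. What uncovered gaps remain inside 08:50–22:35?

After merging, the occupied span is 08:50–13:25, 13:55–15:00, 18:35–19:05, 19:45–22:35.
Gaps within 08:50–22:35: 13:25–13:55, 15:00–18:35, 19:05–19:45.

13:25–13:55, 15:00–18:35, 19:05–19:45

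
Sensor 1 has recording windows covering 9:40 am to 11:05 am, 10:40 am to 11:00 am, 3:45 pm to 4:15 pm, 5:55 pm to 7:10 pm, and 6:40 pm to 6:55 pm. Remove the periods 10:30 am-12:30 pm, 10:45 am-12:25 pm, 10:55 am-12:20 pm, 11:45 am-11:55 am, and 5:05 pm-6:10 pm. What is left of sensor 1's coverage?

9:40 am-10:30 am, 3:45 pm-4:15 pm, 6:10 pm-7:10 pm

A, merged: 9:40 am-11:05 am, 3:45 pm-4:15 pm, 5:55 pm-7:10 pm.
B, merged: 10:30 am-12:30 pm, 5:05 pm-6:10 pm.
9:40 am-11:05 am minus B → 9:40 am-10:30 am.
3:45 pm-4:15 pm: no B overlap → unchanged.
5:55 pm-7:10 pm minus B → 6:10 pm-7:10 pm.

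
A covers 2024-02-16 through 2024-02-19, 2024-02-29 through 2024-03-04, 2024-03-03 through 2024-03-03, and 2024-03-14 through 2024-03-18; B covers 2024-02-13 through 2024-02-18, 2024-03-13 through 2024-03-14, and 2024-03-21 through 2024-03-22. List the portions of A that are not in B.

2024-02-19 through 2024-02-19, 2024-02-29 through 2024-03-04, 2024-03-15 through 2024-03-18

Merge the first list: 2024-02-16 through 2024-02-19, 2024-02-29 through 2024-03-04, 2024-03-14 through 2024-03-18.
2024-02-16 through 2024-02-19 minus B → 2024-02-19 through 2024-02-19.
2024-02-29 through 2024-03-04: no B overlap → unchanged.
2024-03-14 through 2024-03-18 minus B → 2024-03-15 through 2024-03-18.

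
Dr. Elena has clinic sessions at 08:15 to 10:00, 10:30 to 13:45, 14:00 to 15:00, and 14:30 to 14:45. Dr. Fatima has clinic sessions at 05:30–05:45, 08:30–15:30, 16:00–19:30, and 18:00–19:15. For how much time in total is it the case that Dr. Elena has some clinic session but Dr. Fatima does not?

A, merged: 08:15–10:00, 10:30–13:45, 14:00–15:00.
B, merged: 05:30–05:45, 08:30–15:30, 16:00–19:30.
A \ B = 08:15–08:30.
Total: 15 min.

15 min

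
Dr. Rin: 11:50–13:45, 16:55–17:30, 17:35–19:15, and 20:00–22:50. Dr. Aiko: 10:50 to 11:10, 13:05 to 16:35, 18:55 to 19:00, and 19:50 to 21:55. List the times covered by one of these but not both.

A but not B: 11:50–13:05, 16:55–17:30, 17:35–18:55, 19:00–19:15, 21:55–22:50.
B but not A: 10:50–11:10, 13:45–16:35, 19:50–20:00.
Combining gives A △ B.

10:50–11:10, 11:50–13:05, 13:45–16:35, 16:55–17:30, 17:35–18:55, 19:00–19:15, 19:50–20:00, 21:55–22:50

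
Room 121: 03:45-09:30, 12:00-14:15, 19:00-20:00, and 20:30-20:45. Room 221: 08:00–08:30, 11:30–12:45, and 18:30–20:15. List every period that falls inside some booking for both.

08:00-08:30, 12:00-12:45, 19:00-20:00

03:45-09:30 meets the second set on 08:00-08:30.
12:00-14:15 meets the second set on 12:00-12:45.
19:00-20:00 meets the second set on 19:00-20:00.
20:30-20:45: no overlap with the second set.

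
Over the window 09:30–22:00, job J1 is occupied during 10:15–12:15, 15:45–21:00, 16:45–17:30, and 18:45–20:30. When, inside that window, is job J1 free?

09:30–10:15, 12:15–15:45, 21:00–22:00

The merged coverage is 10:15–12:15, 15:45–21:00.
Uncovered inside 09:30–22:00: 09:30–10:15, 12:15–15:45, 21:00–22:00.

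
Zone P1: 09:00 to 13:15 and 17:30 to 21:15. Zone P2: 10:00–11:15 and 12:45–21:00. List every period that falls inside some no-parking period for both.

10:00–11:15, 12:45–13:15, 17:30–21:00

09:00–13:15 ∩ B → 10:00–11:15, 12:45–13:15.
17:30–21:15 ∩ B → 17:30–21:00.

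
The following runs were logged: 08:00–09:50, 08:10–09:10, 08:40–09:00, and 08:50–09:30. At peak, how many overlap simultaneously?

4

Sweep endpoints in order; track running count of active intervals.
Peak of 4 reached at 08:50.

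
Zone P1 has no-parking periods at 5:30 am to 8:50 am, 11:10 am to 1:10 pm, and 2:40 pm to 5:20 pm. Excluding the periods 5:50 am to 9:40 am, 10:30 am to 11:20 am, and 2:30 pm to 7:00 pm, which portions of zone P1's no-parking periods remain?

5:30 am-5:50 am, 11:20 am-1:10 pm

5:30 am-8:50 am minus B → 5:30 am-5:50 am.
11:10 am-1:10 pm minus B → 11:20 am-1:10 pm.
2:40 pm-5:20 pm: fully covered by B → removed.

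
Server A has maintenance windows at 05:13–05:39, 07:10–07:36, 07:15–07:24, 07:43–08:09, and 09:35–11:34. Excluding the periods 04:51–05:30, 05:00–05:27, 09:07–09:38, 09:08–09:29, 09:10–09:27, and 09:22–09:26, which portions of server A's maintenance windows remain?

Merge the first list: 05:13-05:39, 07:10-07:36, 07:43-08:09, 09:35-11:34.
Merge the second list: 04:51-05:30, 09:07-09:38.
05:13-05:39 minus B → 05:30-05:39.
07:10-07:36: no B overlap → unchanged.
07:43-08:09: no B overlap → unchanged.
09:35-11:34 minus B → 09:38-11:34.

05:30-05:39, 07:10-07:36, 07:43-08:09, 09:38-11:34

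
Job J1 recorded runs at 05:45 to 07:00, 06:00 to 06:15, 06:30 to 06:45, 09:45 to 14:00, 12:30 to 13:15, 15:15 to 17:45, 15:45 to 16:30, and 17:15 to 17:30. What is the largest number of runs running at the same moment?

2

Walk the sorted start/end points keeping a running depth.
The depth first hits 2 at 06:00.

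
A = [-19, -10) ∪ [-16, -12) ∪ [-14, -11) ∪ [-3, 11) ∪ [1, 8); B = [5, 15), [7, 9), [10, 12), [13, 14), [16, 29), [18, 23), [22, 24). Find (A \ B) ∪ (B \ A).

Merge the first list: [-19, -10), [-3, 11).
Merge the second list: [5, 15), [16, 29).
A but not B: [-19, -10), [-3, 5).
B but not A: [11, 15), [16, 29).
Combining gives A △ B.

[-19, -10) ∪ [-3, 5) ∪ [11, 15) ∪ [16, 29)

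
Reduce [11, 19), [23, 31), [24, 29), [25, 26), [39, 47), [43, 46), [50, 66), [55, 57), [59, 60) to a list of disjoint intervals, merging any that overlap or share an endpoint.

[23, 31) is disjoint → start new block.
[24, 29) overlaps/touches [23, 31) → extend to [23, 31).
[25, 26) overlaps/touches [23, 31) → extend to [23, 31).
[39, 47) is disjoint → start new block.
[43, 46) overlaps/touches [39, 47) → extend to [39, 47).
[50, 66) is disjoint → start new block.
[55, 57) overlaps/touches [50, 66) → extend to [50, 66).
[59, 60) overlaps/touches [50, 66) → extend to [50, 66).

[11, 19) ∪ [23, 31) ∪ [39, 47) ∪ [50, 66)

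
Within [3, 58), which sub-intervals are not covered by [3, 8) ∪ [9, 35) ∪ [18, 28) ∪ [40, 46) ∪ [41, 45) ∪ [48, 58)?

[8, 9) ∪ [35, 40) ∪ [46, 48)

The merged coverage is [3, 8), [9, 35), [40, 46), [48, 58).
Complement within [3, 58): [8, 9), [35, 40), [46, 48).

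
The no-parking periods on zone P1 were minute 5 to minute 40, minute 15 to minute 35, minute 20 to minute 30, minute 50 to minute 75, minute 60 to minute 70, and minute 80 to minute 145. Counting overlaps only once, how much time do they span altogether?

Merged: minute 5 to minute 40, minute 50 to minute 75, minute 80 to minute 145.
Lengths: 35 minutes + 25 minutes + 65 minutes = 125 minutes.

125 minutes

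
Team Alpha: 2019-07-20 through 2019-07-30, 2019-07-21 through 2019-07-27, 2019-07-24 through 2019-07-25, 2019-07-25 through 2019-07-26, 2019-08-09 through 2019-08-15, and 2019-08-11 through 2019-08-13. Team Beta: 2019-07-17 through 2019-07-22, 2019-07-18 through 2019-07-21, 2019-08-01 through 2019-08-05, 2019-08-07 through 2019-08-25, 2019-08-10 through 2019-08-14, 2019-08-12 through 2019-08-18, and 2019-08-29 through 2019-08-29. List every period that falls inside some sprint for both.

First set merges to 2019-07-20 through 2019-07-30, 2019-08-09 through 2019-08-15.
Second set merges to 2019-07-17 through 2019-07-22, 2019-08-01 through 2019-08-05, 2019-08-07 through 2019-08-25, 2019-08-29 through 2019-08-29.
2019-07-20 through 2019-07-30 overlaps B on 2019-07-20 through 2019-07-22.
2019-08-09 through 2019-08-15 overlaps B on 2019-08-09 through 2019-08-15.

2019-07-20 through 2019-07-22, 2019-08-09 through 2019-08-15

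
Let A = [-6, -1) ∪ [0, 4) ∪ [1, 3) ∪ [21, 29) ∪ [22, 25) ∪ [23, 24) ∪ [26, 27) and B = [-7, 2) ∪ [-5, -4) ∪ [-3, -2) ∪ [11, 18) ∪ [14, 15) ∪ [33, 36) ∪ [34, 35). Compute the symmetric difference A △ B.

[-7, -6) ∪ [-1, 0) ∪ [2, 4) ∪ [11, 18) ∪ [21, 29) ∪ [33, 36)

First set merges to [-6, -1), [0, 4), [21, 29).
Second set merges to [-7, 2), [11, 18), [33, 36).
A but not B: [2, 4), [21, 29).
B but not A: [-7, -6), [-1, 0), [11, 18), [33, 36).
Combining gives A △ B.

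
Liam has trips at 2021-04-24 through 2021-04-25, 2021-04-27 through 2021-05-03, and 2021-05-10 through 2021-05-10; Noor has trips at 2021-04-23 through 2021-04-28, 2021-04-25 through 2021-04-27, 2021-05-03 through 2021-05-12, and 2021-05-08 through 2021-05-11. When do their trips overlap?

2021-04-24 through 2021-04-25, 2021-04-27 through 2021-04-28, 2021-05-03 through 2021-05-03, 2021-05-10 through 2021-05-10

Second set merges to 2021-04-23 through 2021-04-28, 2021-05-03 through 2021-05-12.
2021-04-24 through 2021-04-25 overlaps B on 2021-04-24 through 2021-04-25.
2021-04-27 through 2021-05-03 overlaps B on 2021-04-27 through 2021-04-28, 2021-05-03 through 2021-05-03.
2021-05-10 through 2021-05-10 overlaps B on 2021-05-10 through 2021-05-10.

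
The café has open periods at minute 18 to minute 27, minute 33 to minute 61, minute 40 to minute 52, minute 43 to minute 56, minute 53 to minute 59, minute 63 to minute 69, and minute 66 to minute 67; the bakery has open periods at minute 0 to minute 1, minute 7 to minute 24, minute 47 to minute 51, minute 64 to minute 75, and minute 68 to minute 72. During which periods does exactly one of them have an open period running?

Merge the first list: minute 18 to minute 27, minute 33 to minute 61, minute 63 to minute 69.
Merge the second list: minute 0 to minute 1, minute 7 to minute 24, minute 47 to minute 51, minute 64 to minute 75.
Only in the first: minute 24 to minute 27, minute 33 to minute 47, minute 51 to minute 61, minute 63 to minute 64.
Only in the second: minute 0 to minute 1, minute 7 to minute 18, minute 69 to minute 75.
Together these are the periods covered by exactly one.

minute 0 to minute 1, minute 7 to minute 18, minute 24 to minute 27, minute 33 to minute 47, minute 51 to minute 61, minute 63 to minute 64, minute 69 to minute 75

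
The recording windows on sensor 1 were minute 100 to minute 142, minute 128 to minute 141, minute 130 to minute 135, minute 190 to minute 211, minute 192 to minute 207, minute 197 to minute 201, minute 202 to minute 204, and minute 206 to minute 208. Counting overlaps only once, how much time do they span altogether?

63 minutes

Merged: minute 100 to minute 142, minute 190 to minute 211.
Lengths: 42 minutes + 21 minutes = 63 minutes.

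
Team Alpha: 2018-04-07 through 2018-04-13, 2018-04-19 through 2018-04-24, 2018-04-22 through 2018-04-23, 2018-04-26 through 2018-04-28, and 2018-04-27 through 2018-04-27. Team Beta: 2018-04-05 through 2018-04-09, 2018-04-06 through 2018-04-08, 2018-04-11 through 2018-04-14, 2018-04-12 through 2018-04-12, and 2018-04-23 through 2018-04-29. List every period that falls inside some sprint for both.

Merge the first list: 2018-04-07 through 2018-04-13, 2018-04-19 through 2018-04-24, 2018-04-26 through 2018-04-28.
Merge the second list: 2018-04-05 through 2018-04-09, 2018-04-11 through 2018-04-14, 2018-04-23 through 2018-04-29.
2018-04-07 through 2018-04-13 meets the second set on 2018-04-07 through 2018-04-09, 2018-04-11 through 2018-04-13.
2018-04-19 through 2018-04-24 meets the second set on 2018-04-23 through 2018-04-24.
2018-04-26 through 2018-04-28 meets the second set on 2018-04-26 through 2018-04-28.

2018-04-07 through 2018-04-09, 2018-04-11 through 2018-04-13, 2018-04-23 through 2018-04-24, 2018-04-26 through 2018-04-28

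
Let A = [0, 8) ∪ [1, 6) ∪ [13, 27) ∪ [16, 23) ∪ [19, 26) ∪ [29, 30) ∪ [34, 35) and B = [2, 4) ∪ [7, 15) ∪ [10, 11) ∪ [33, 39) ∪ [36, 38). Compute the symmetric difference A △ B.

A, merged: [0, 8), [13, 27), [29, 30), [34, 35).
B, merged: [2, 4), [7, 15), [33, 39).
A \ B = [0, 2), [4, 7), [15, 27), [29, 30).
B \ A = [8, 13), [33, 34), [35, 39).
Union of the two gives the symmetric difference.

[0, 2) ∪ [4, 7) ∪ [8, 13) ∪ [15, 27) ∪ [29, 30) ∪ [33, 34) ∪ [35, 39)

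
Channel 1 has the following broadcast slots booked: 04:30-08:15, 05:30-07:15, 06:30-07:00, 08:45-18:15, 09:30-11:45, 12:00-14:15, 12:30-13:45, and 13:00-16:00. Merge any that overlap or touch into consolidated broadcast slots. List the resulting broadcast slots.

04:30-08:15, 08:45-18:15

05:30-07:15 overlaps/touches 04:30-08:15 → extend to 04:30-08:15.
06:30-07:00 overlaps/touches 04:30-08:15 → extend to 04:30-08:15.
08:45-18:15 is disjoint → start new block.
09:30-11:45 overlaps/touches 08:45-18:15 → extend to 08:45-18:15.
12:00-14:15 overlaps/touches 08:45-18:15 → extend to 08:45-18:15.
12:30-13:45 overlaps/touches 08:45-18:15 → extend to 08:45-18:15.
13:00-16:00 overlaps/touches 08:45-18:15 → extend to 08:45-18:15.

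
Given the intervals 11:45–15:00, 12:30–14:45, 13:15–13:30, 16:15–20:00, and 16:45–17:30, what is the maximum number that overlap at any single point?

3

Walk the sorted start/end points keeping a running depth.
The depth first hits 3 at 13:15.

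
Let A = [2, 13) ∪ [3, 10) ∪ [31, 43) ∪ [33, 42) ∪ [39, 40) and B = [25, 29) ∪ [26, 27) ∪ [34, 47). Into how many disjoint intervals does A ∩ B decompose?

A, merged: [2, 13), [31, 43).
B, merged: [25, 29), [34, 47).
A ∩ B = [34, 43).
That is 1 disjoint piece.

1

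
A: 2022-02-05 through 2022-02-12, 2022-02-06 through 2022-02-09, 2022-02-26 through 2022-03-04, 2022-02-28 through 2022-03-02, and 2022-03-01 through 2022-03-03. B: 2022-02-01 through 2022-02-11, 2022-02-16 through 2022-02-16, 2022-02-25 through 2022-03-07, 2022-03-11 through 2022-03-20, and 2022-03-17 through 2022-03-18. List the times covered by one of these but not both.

First set merges to 2022-02-05 through 2022-02-12, 2022-02-26 through 2022-03-04.
Second set merges to 2022-02-01 through 2022-02-11, 2022-02-16 through 2022-02-16, 2022-02-25 through 2022-03-07, 2022-03-11 through 2022-03-20.
Only in the first: 2022-02-12 through 2022-02-12.
Only in the second: 2022-02-01 through 2022-02-04, 2022-02-16 through 2022-02-16, 2022-02-25 through 2022-02-25, 2022-03-05 through 2022-03-07, 2022-03-11 through 2022-03-20.
Together these are the periods covered by exactly one.

2022-02-01 through 2022-02-04, 2022-02-12 through 2022-02-12, 2022-02-16 through 2022-02-16, 2022-02-25 through 2022-02-25, 2022-03-05 through 2022-03-07, 2022-03-11 through 2022-03-20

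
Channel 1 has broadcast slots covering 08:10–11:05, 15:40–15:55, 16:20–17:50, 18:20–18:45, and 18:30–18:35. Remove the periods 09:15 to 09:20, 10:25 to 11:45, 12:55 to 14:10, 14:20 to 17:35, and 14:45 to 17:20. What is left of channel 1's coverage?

08:10–09:15, 09:20–10:25, 17:35–17:50, 18:20–18:45

Merge the first list: 08:10–11:05, 15:40–15:55, 16:20–17:50, 18:20–18:45.
Merge the second list: 09:15–09:20, 10:25–11:45, 12:55–14:10, 14:20–17:35.
08:10–11:05 \ B = 08:10–09:15, 09:20–10:25.
15:40–15:55: entirely removed.
16:20–17:50 \ B = 17:35–17:50.
18:20–18:45: nothing removed.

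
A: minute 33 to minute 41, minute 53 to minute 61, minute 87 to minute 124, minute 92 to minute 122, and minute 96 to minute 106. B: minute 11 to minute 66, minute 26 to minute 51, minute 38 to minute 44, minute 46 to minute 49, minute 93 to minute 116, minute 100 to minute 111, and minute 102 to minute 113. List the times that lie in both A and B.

minute 33 to minute 41, minute 53 to minute 61, minute 93 to minute 116

First set merges to minute 33 to minute 41, minute 53 to minute 61, minute 87 to minute 124.
Second set merges to minute 11 to minute 66, minute 93 to minute 116.
minute 33 to minute 41 meets the second set on minute 33 to minute 41.
minute 53 to minute 61 meets the second set on minute 53 to minute 61.
minute 87 to minute 124 meets the second set on minute 93 to minute 116.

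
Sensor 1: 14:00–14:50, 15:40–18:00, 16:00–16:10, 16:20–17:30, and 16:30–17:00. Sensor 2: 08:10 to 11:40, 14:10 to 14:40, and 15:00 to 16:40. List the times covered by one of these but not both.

First set merges to 14:00–14:50, 15:40–18:00.
Only in the first: 14:00–14:10, 14:40–14:50, 16:40–18:00.
Only in the second: 08:10–11:40, 15:00–15:40.
Together these are the periods covered by exactly one.

08:10–11:40, 14:00–14:10, 14:40–14:50, 15:00–15:40, 16:40–18:00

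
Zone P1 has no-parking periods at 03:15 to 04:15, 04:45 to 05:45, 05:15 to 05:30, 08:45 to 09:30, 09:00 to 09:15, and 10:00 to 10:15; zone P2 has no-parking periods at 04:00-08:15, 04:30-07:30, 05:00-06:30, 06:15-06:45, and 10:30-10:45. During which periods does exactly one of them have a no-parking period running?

03:15–04:00, 04:15–04:45, 05:45–08:15, 08:45–09:30, 10:00–10:15, 10:30–10:45

First set merges to 03:15–04:15, 04:45–05:45, 08:45–09:30, 10:00–10:15.
Second set merges to 04:00–08:15, 10:30–10:45.
A but not B: 03:15–04:00, 08:45–09:30, 10:00–10:15.
B but not A: 04:15–04:45, 05:45–08:15, 10:30–10:45.
Combining gives A △ B.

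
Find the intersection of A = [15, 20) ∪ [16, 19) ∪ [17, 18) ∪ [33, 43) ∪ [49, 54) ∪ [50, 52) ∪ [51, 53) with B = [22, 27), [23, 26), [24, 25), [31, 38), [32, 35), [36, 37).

[33, 38)

A, merged: [15, 20), [33, 43), [49, 54).
B, merged: [22, 27), [31, 38).
[15, 20): no overlap with the second set.
[33, 43) meets the second set on [33, 38).
[49, 54): no overlap with the second set.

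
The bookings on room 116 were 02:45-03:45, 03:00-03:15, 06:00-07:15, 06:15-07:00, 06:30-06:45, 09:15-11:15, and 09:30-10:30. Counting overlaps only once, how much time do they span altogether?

Merged: 02:45–03:45, 06:00–07:15, 09:15–11:15.
Lengths: 1 h + 1 h 15 min + 2 h = 4 h 15 min.

4 h 15 min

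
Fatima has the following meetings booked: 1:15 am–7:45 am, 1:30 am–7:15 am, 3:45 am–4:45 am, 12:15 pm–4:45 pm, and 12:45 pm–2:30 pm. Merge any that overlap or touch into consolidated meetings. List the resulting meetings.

1:30 am–7:15 am overlaps/touches 1:15 am–7:45 am → extend to 1:15 am–7:45 am.
3:45 am–4:45 am overlaps/touches 1:15 am–7:45 am → extend to 1:15 am–7:45 am.
12:15 pm–4:45 pm is disjoint → start new block.
12:45 pm–2:30 pm overlaps/touches 12:15 pm–4:45 pm → extend to 12:15 pm–4:45 pm.

1:15 am–7:45 am, 12:15 pm–4:45 pm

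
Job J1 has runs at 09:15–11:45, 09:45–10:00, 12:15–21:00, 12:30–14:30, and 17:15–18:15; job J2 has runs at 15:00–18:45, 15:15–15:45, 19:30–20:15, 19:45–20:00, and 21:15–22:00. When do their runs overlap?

15:00-18:45, 19:30-20:15

First set merges to 09:15-11:45, 12:15-21:00.
Second set merges to 15:00-18:45, 19:30-20:15, 21:15-22:00.
09:15-11:45 falls entirely outside B.
12:15-21:00 overlaps B on 15:00-18:45, 19:30-20:15.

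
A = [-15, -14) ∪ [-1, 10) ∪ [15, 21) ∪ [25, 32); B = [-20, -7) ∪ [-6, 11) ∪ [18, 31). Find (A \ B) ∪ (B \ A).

[-20, -15) ∪ [-14, -7) ∪ [-6, -1) ∪ [10, 11) ∪ [15, 18) ∪ [21, 25) ∪ [31, 32)

Only in the first: [15, 18), [31, 32).
Only in the second: [-20, -15), [-14, -7), [-6, -1), [10, 11), [21, 25).
Together these are the periods covered by exactly one.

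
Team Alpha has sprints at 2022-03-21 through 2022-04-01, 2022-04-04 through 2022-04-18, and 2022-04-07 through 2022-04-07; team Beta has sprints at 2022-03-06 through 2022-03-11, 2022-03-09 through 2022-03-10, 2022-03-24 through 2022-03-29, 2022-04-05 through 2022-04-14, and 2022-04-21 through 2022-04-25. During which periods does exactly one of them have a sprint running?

A, merged: 2022-03-21 through 2022-04-01, 2022-04-04 through 2022-04-18.
B, merged: 2022-03-06 through 2022-03-11, 2022-03-24 through 2022-03-29, 2022-04-05 through 2022-04-14, 2022-04-21 through 2022-04-25.
Only in the first: 2022-03-21 through 2022-03-23, 2022-03-30 through 2022-04-01, 2022-04-04 through 2022-04-04, 2022-04-15 through 2022-04-18.
Only in the second: 2022-03-06 through 2022-03-11, 2022-04-21 through 2022-04-25.
Together these are the periods covered by exactly one.

2022-03-06 through 2022-03-11, 2022-03-21 through 2022-03-23, 2022-03-30 through 2022-04-01, 2022-04-04 through 2022-04-04, 2022-04-15 through 2022-04-18, 2022-04-21 through 2022-04-25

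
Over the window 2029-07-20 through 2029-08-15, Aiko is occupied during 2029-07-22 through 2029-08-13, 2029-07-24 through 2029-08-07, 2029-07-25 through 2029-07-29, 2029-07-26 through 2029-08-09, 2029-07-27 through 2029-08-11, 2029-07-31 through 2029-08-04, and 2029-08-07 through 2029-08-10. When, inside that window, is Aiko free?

After merging, the occupied span is 2029-07-22 through 2029-08-13.
Uncovered inside 2029-07-20 through 2029-08-15: 2029-07-20 through 2029-07-21, 2029-08-14 through 2029-08-15.

2029-07-20 through 2029-07-21, 2029-08-14 through 2029-08-15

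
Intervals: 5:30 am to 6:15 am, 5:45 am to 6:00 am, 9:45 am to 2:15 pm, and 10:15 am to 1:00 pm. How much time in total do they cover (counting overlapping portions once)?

5 h 15 min

Merged: 5:30 am-6:15 am, 9:45 am-2:15 pm.
Lengths: 45 min + 4 h 30 min = 5 h 15 min.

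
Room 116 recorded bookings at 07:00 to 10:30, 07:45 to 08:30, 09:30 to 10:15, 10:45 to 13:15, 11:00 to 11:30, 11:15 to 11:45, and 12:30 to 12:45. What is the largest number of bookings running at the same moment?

At 11:15, 3 of the intervals are simultaneously active.
No point has more.

3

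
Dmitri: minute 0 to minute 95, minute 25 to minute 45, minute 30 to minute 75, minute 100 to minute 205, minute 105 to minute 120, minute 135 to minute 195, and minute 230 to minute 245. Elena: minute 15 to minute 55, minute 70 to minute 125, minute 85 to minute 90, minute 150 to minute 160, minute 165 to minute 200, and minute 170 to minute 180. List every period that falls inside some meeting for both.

minute 15 to minute 55, minute 70 to minute 95, minute 100 to minute 125, minute 150 to minute 160, minute 165 to minute 200

Merge the first list: minute 0 to minute 95, minute 100 to minute 205, minute 230 to minute 245.
Merge the second list: minute 15 to minute 55, minute 70 to minute 125, minute 150 to minute 160, minute 165 to minute 200.
minute 0 to minute 95 meets the second set on minute 15 to minute 55, minute 70 to minute 95.
minute 100 to minute 205 meets the second set on minute 100 to minute 125, minute 150 to minute 160, minute 165 to minute 200.
minute 230 to minute 245: no overlap with the second set.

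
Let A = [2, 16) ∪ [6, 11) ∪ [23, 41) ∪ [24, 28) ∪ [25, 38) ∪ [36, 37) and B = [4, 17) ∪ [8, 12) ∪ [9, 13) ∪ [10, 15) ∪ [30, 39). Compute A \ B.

A, merged: [2, 16), [23, 41).
B, merged: [4, 17), [30, 39).
[2, 16) minus B → [2, 4).
[23, 41) minus B → [23, 30), [39, 41).

[2, 4) ∪ [23, 30) ∪ [39, 41)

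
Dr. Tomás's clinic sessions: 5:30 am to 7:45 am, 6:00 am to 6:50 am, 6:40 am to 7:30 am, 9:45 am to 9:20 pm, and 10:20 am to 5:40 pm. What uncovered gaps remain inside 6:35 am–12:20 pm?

7:45 am–9:45 am

After merging, the occupied span is 5:30 am–7:45 am, 9:45 am–9:20 pm.
Complement within 6:35 am–12:20 pm: 7:45 am–9:45 am.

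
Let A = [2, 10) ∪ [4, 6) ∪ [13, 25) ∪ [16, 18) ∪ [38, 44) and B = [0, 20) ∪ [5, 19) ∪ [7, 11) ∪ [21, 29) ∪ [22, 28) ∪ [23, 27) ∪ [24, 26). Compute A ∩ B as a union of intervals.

[2, 10) ∪ [13, 20) ∪ [21, 25)

Merge the first list: [2, 10), [13, 25), [38, 44).
Merge the second list: [0, 20), [21, 29).
[2, 10) overlaps B on [2, 10).
[13, 25) overlaps B on [13, 20), [21, 25).
[38, 44) falls entirely outside B.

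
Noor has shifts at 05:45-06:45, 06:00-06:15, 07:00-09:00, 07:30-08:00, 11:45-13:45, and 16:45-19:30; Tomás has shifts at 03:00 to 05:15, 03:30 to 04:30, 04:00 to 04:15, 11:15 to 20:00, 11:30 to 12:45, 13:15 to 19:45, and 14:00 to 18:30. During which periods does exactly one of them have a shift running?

03:00-05:15, 05:45-06:45, 07:00-09:00, 11:15-11:45, 13:45-16:45, 19:30-20:00

Merge the first list: 05:45-06:45, 07:00-09:00, 11:45-13:45, 16:45-19:30.
Merge the second list: 03:00-05:15, 11:15-20:00.
A but not B: 05:45-06:45, 07:00-09:00.
B but not A: 03:00-05:15, 11:15-11:45, 13:45-16:45, 19:30-20:00.
Combining gives A △ B.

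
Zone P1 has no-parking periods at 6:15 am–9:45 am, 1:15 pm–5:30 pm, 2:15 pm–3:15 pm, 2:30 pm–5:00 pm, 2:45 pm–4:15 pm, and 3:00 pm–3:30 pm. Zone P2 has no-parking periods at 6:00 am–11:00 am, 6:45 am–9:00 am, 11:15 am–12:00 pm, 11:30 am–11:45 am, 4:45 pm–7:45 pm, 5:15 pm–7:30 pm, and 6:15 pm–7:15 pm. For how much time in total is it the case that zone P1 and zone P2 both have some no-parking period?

4 h 15 min

A, merged: 6:15 am–9:45 am, 1:15 pm–5:30 pm.
B, merged: 6:00 am–11:00 am, 11:15 am–12:00 pm, 4:45 pm–7:45 pm.
A ∩ B = 6:15 am–9:45 am, 4:45 pm–5:30 pm.
Total: 3 h 30 min + 45 min = 4 h 15 min.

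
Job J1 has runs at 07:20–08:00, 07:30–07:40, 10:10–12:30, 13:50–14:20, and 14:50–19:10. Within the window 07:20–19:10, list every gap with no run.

08:00-10:10, 12:30-13:50, 14:20-14:50

Covered (merged): 07:20-08:00, 10:10-12:30, 13:50-14:20, 14:50-19:10.
Uncovered inside 07:20-19:10: 08:00-10:10, 12:30-13:50, 14:20-14:50.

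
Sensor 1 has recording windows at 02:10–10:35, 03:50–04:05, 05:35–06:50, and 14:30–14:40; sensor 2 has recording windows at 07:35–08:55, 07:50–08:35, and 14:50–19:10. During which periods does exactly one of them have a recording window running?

02:10-07:35, 08:55-10:35, 14:30-14:40, 14:50-19:10

A, merged: 02:10-10:35, 14:30-14:40.
B, merged: 07:35-08:55, 14:50-19:10.
A \ B = 02:10-07:35, 08:55-10:35, 14:30-14:40.
B \ A = 14:50-19:10.
Union of the two gives the symmetric difference.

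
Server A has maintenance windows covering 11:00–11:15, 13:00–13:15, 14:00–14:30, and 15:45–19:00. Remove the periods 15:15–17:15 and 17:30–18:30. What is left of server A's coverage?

11:00–11:15, 13:00–13:15, 14:00–14:30, 17:15–17:30, 18:30–19:00

11:00–11:15 is untouched.
13:00–13:15 is untouched.
14:00–14:30 is untouched.
15:45–19:00 with B removed leaves 17:15–17:30, 18:30–19:00.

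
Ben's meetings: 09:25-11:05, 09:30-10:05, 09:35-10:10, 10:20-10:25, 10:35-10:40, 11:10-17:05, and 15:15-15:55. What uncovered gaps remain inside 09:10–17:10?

09:10–09:25, 11:05–11:10, 17:05–17:10

The merged coverage is 09:25–11:05, 11:10–17:05.
Uncovered inside 09:10–17:10: 09:10–09:25, 11:05–11:10, 17:05–17:10.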